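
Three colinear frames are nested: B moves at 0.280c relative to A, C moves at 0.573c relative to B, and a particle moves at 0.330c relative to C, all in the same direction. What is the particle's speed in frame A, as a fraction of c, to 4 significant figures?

u ≈ 0.8571c

Compose boost 2: (0.573 + 0.280)/(1 + 0.573×0.280) = 0.8530/1.16044 = 0.735066
Compose boost 3: (0.330 + 0.735066)/(1 + 0.330×0.735066) = 1.06507/1.24257 = 0.8571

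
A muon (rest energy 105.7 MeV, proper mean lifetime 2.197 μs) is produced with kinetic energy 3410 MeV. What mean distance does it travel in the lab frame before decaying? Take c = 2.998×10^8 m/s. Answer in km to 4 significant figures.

d ≈ 21.90 km

γ = 1 + K/(m₀c²) = 1 + 3410/105.7 = 33.2611
β = √(1 − 1/γ²) = 0.999548
Dilated lifetime: γτ₀ = 33.2611 × 2.197 μs = 73.0747 μs
d = βc·γτ₀ = 0.999548 × (2.998×10^8 m/s) × 7.30747×10^-5 s = 21.90 km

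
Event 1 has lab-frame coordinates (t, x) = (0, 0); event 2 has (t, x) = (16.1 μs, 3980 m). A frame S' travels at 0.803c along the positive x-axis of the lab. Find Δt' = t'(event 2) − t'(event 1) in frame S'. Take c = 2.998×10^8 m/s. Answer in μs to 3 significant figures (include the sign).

γ = 1/√(1 − 0.803²) = 1.6779
Δt' = γ(Δt − vΔx/c²) = 1.6779 × (16.1 μs − 0.803×3980 m / (2.998×10^8 m/s))
= 1.6779 × (5.4398 μs) = 9.13 μs

Δt' ≈ 9.13 μs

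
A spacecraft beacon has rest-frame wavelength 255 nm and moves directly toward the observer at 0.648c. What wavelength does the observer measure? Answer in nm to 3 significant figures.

Relativistic Doppler: λ_obs = λ_src √((1−β)/(1+β))
= 255 × √(0.35200/1.6480) = 255 × 0.46216 = 118 nm

λ_obs ≈ 118 nm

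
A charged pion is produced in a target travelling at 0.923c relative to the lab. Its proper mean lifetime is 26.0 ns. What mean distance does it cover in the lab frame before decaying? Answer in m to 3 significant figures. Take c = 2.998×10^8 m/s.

γ = 1/√(1 − 0.923²) = 2.5988
Dilated lifetime: Δt = γτ₀ = 2.5988 × 26.0 ns = 67.568 ns
d = vΔt = 0.923c × 67.568 ns = 2.7672×10^8 m/s × 6.7568×10^-8 s = 18.7 m

d ≈ 18.7 m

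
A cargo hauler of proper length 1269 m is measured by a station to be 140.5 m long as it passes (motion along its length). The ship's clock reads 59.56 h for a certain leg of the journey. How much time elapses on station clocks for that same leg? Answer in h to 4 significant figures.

Δt ≈ 537.9 h

Length contraction ⇒ γ = L₀/L = 1269/140.5 = 9.03203
Time dilation: Δt = γτ₀ = 9.03203 × 59.56 h = 537.9 h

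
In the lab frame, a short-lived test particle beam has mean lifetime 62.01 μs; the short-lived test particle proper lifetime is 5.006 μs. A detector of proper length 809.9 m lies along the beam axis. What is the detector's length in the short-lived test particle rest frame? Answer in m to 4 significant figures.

L ≈ 65.38 m

Time dilation ⇒ γ = Δt/τ₀ = 62.01/5.006 = 12.3871
Length contraction: L = L₀/γ = 809.9/12.3871 = 65.38 m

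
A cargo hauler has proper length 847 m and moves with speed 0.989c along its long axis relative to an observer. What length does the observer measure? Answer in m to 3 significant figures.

L ≈ 125 m

γ = 1/√(1 − 0.989²) = 6.7606
Length contraction: L = L₀/γ = 847/6.7606 = 125 m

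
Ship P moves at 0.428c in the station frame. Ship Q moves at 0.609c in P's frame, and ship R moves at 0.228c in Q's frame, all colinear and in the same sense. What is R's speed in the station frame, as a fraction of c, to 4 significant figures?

Compose boost 2: (0.609 + 0.428)/(1 + 0.609×0.428) = 1.037/1.26065 = 0.822590
Compose boost 3: (0.228 + 0.822590)/(1 + 0.228×0.822590) = 1.05059/1.18755 = 0.8847

u ≈ 0.8847c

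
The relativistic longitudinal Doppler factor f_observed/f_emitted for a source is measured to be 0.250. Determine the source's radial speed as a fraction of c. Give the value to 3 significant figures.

β ≈ 0.882

f_obs/f_src = √((1−β)/(1+β)) = 0.250  ⇒  (1−β)/(1+β) = 0.062500
β = |1 − D²|/(1 + D²) = |1 − 0.062500|/(1 + 0.062500) = 0.882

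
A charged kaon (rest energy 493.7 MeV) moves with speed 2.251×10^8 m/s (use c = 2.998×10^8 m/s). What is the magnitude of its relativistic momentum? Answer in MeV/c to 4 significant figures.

p ≈ 561.2 MeV/c

β = v/c = 2.251×10^8 / 2.998×10^8 = 0.750834
γ = 1/√(1 − 0.750834²) = 1.51402
p = γβm₀c = 1.51402 × 0.750834 × 493.7 MeV/c = 561.2 MeV/c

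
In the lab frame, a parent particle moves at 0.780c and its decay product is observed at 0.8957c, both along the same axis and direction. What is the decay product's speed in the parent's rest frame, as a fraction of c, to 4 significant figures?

u' ≈ 0.3839c

Inverse velocity addition: u' = (u − v)/(1 − uv/c²)
= (0.8957 − 0.780)/(1 − 0.8957×0.780) = 0.1157/0.301354 = 0.3839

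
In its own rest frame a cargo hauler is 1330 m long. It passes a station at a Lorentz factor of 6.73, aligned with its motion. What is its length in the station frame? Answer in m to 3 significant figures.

L ≈ 198 m

γ = 6.73 (given)
Length contraction: L = L₀/γ = 1330/6.73 = 198 m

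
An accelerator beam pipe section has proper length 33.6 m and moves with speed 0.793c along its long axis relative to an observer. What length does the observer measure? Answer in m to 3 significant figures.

L ≈ 20.5 m

γ = 1/√(1 − 0.793²) = 1.6414
Length contraction: L = L₀/γ = 33.6/1.6414 = 20.5 m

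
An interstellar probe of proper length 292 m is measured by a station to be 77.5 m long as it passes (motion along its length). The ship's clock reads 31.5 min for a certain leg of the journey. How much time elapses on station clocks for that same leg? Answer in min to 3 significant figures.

Length contraction ⇒ γ = L₀/L = 292/77.5 = 3.7677
Time dilation: Δt = γτ₀ = 3.7677 × 31.5 min = 119 min

Δt ≈ 119 min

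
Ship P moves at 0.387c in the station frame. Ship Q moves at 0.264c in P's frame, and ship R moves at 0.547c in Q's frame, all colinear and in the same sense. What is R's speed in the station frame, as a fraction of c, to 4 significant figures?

Compose boost 2: (0.264 + 0.387)/(1 + 0.264×0.387) = 0.6510/1.10217 = 0.590654
Compose boost 3: (0.547 + 0.590654)/(1 + 0.547×0.590654) = 1.13765/1.32309 = 0.8598

u ≈ 0.8598c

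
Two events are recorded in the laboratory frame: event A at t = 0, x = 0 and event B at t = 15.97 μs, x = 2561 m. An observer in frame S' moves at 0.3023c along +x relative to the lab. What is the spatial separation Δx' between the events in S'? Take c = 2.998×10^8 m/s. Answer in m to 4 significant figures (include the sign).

Δx' ≈ 1168 m

γ = 1/√(1 − 0.3023²) = 1.04908
Δx' = γ(Δx − vΔt) = 1.04908 × (2561 m − 0.3023×(2.998×10^8 m/s)×15.97×10^-6 s)
= 1.04908 × (1113.65 m) = 1168 m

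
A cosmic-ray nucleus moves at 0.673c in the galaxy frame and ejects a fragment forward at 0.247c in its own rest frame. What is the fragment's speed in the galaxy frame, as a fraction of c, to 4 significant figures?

u ≈ 0.7889c

Compose boost 2: (0.247 + 0.673)/(1 + 0.247×0.673) = 0.9200/1.16623 = 0.7889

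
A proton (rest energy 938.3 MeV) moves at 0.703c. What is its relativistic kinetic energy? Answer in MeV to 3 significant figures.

K ≈ 381 MeV

γ = 1/√(1 − 0.703²) = 1.4061
K = (γ − 1)m₀c² = (1.4061 − 1) × 938.3 MeV = 0.40609 × 938.3 MeV = 381 MeV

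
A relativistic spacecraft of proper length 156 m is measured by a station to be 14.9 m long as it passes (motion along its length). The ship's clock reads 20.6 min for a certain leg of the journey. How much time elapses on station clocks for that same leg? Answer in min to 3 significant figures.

Length contraction ⇒ γ = L₀/L = 156/14.9 = 10.470
Time dilation: Δt = γτ₀ = 10.470 × 20.6 min = 216 min

Δt ≈ 216 min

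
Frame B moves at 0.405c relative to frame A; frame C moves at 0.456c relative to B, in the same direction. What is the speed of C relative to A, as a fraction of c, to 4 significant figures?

u ≈ 0.7268c

Compose boost 2: (0.456 + 0.405)/(1 + 0.456×0.405) = 0.8610/1.18468 = 0.7268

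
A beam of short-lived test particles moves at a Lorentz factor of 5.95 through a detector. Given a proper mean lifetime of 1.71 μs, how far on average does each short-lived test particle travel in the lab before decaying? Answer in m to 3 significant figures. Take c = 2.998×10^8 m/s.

d ≈ 3010 m

β = √(1 − 1/γ²) = √(1 − 1/5.95²) = 0.98578
Dilated lifetime: Δt = γτ₀ = 5.95 × 1.71 μs = 10.175 μs
d = vΔt = 0.98578c × 10.175 μs = 2.9554×10^8 m/s × 1.0174×10^-5 s = 3010 m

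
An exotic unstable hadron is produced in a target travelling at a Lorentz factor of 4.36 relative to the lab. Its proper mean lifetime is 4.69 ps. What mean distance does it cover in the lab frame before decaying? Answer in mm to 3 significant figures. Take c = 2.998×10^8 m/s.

β = √(1 − 1/γ²) = √(1 − 1/4.36²) = 0.97334
Dilated lifetime: Δt = γτ₀ = 4.36 × 4.69 ps = 20.448 ps
d = vΔt = 0.97334c × 20.448 ps = 2.9181×10^8 m/s × 2.0448×10^-11 s = 5.97 mm

d ≈ 5.97 mm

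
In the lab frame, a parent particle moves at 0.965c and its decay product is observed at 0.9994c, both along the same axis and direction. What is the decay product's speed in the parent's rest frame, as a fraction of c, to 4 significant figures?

Inverse velocity addition: u' = (u − v)/(1 − uv/c²)
= (0.9994 − 0.965)/(1 − 0.9994×0.965) = 0.03440/0.0355790 = 0.9669

u' ≈ 0.9669c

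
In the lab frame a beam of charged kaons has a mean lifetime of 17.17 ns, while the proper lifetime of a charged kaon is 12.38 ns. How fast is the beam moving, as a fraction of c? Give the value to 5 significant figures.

γ = Δt/τ₀ = 17.17/12.38 = 1.386914
β = √(1 − 1/γ²) = √(1 − 1/1.386914²) = 0.69291

β ≈ 0.69291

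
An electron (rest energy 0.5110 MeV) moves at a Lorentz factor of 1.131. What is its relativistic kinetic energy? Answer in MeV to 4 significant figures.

γ = 1.131 (given)
K = (γ − 1)m₀c² = (1.131 − 1) × 0.5110 MeV = 0.131000 × 0.5110 MeV = 0.06694 MeV

K ≈ 0.06694 MeV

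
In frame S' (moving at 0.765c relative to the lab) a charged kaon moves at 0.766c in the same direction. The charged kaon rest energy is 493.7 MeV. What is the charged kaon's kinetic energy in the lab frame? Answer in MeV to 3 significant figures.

u_lab = (0.766 + 0.765)/(1 + 0.766×0.765) = 0.965328
γ = 1/√(1 − 0.965328²) = 3.8308
K = (γ − 1)m₀c² = (3.8308 − 1) × 493.7 = 2.8308 × 493.7 = 1400 MeV

K ≈ 1400 MeV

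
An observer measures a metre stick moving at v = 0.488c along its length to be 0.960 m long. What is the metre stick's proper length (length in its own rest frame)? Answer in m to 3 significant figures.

L₀ ≈ 1.10 m

γ = 1/√(1 − 0.488²) = 1.1457
L₀ = γL = 1.1457 × 0.960 = 1.10 m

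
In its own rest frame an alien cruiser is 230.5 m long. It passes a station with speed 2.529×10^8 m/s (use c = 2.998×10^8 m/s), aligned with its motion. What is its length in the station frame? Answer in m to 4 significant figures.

β = v/c = 2.529×10^8 / 2.998×10^8 = 0.843562
γ = 1/√(1 − 0.843562²) = 1.86209
Length contraction: L = L₀/γ = 230.5/1.86209 = 123.8 m

L ≈ 123.8 m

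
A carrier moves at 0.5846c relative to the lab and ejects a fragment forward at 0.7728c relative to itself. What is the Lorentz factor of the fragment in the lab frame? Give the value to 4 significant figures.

u_lab = (0.7728 + 0.5846)/(1 + 0.7728×0.5846) = 1.3574/1.451779 = 0.9349909
γ = 1/√(1 − 0.9349909²) = 2.820

γ ≈ 2.820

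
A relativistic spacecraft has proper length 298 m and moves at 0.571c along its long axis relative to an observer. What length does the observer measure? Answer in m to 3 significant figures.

L ≈ 245 m

γ = 1/√(1 − 0.571²) = 1.2181
Length contraction: L = L₀/γ = 298/1.2181 = 245 m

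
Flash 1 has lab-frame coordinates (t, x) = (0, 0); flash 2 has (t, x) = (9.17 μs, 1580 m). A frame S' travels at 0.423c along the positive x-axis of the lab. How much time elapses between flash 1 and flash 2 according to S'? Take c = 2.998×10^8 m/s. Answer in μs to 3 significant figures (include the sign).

Δt' ≈ 7.66 μs

γ = 1/√(1 − 0.423²) = 1.1036
Δt' = γ(Δt − vΔx/c²) = 1.1036 × (9.17 μs − 0.423×1580 m / (2.998×10^8 m/s))
= 1.1036 × (6.9407 μs) = 7.66 μs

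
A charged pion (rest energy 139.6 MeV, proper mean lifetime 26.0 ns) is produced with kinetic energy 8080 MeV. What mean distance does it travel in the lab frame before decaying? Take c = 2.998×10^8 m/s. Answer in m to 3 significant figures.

γ = 1 + K/(m₀c²) = 1 + 8080/139.6 = 58.880
β = √(1 − 1/γ²) = 0.99986
Dilated lifetime: γτ₀ = 58.880 × 26.0 ns = 1530.9 ns
d = βc·γτ₀ = 0.99986 × (2.998×10^8 m/s) × 1.5309×10^-6 s = 459 m

d ≈ 459 m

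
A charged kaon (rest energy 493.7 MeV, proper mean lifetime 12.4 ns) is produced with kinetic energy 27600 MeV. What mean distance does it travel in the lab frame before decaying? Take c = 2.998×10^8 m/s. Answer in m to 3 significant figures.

γ = 1 + K/(m₀c²) = 1 + 27600/493.7 = 56.904
β = √(1 − 1/γ²) = 0.99985
Dilated lifetime: γτ₀ = 56.904 × 12.4 ns = 705.61 ns
d = βc·γτ₀ = 0.99985 × (2.998×10^8 m/s) × 7.0561×10^-7 s = 212 m

d ≈ 212 m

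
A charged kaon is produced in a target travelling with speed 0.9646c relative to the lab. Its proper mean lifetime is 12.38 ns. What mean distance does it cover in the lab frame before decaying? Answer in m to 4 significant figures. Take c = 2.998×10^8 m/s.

d ≈ 13.58 m

γ = 1/√(1 − 0.9646²) = 3.79194
Dilated lifetime: Δt = γτ₀ = 3.79194 × 12.38 ns = 46.9442 ns
d = vΔt = 0.9646c × 46.9442 ns = 2.89187×10^8 m/s × 4.69442×10^-8 s = 13.58 m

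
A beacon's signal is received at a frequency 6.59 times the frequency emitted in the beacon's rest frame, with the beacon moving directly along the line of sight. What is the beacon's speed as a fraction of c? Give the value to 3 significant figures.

f_obs/f_src = √((1+β)/(1−β)) = 6.59  ⇒  (1+β)/(1−β) = 43.428
β = |1 − D²|/(1 + D²) = |1 − 43.428|/(1 + 43.428) = 0.955

β ≈ 0.955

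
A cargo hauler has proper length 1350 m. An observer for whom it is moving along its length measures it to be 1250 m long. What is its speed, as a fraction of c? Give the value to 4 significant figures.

γ = L₀/L = 1350/1250 = 1.08000
β = √(1 − 1/γ²) = 0.3777

β ≈ 0.3777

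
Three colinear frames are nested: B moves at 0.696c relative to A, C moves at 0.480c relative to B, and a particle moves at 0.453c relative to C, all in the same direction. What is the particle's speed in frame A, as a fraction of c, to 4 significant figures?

u ≈ 0.9537c

Compose boost 2: (0.480 + 0.696)/(1 + 0.480×0.696) = 1.176/1.33408 = 0.881506
Compose boost 3: (0.453 + 0.881506)/(1 + 0.453×0.881506) = 1.33451/1.39932 = 0.9537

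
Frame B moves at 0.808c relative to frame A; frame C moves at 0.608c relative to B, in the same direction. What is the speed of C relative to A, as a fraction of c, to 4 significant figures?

Compose boost 2: (0.608 + 0.808)/(1 + 0.608×0.808) = 1.416/1.49126 = 0.9495

u ≈ 0.9495c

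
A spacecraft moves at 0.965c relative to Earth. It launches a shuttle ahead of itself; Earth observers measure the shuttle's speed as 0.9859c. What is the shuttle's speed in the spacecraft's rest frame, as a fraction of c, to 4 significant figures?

Inverse velocity addition: u' = (u − v)/(1 − uv/c²)
= (0.9859 − 0.965)/(1 − 0.9859×0.965) = 0.02090/0.0486065 = 0.4300

u' ≈ 0.4300c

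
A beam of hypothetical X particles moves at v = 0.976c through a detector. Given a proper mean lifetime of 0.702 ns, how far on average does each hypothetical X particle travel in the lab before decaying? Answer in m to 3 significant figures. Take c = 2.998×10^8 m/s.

d ≈ 0.943 m

γ = 1/√(1 − 0.976²) = 4.5920
Dilated lifetime: Δt = γτ₀ = 4.5920 × 0.702 ns = 3.2236 ns
d = vΔt = 0.976c × 3.2236 ns = 2.9260×10^8 m/s × 3.2236×10^-9 s = 0.943 m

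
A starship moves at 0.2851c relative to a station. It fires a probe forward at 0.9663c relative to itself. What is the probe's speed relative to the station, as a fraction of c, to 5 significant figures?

Relativistic velocity addition: u = (u' + v)/(1 + u'v/c²)
= (0.9663 + 0.2851)/(1 + 0.9663×0.2851) = 1.2514/1.275492 = 0.98111

u ≈ 0.98111c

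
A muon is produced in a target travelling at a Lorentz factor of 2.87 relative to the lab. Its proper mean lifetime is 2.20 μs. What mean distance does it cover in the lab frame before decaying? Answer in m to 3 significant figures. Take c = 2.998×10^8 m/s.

d ≈ 1770 m

β = √(1 − 1/γ²) = √(1 − 1/2.87²) = 0.93733
Dilated lifetime: Δt = γτ₀ = 2.87 × 2.20 μs = 6.3140 μs
d = vΔt = 0.93733c × 6.3140 μs = 2.8101×10^8 m/s × 6.3140×10^-6 s = 1770 m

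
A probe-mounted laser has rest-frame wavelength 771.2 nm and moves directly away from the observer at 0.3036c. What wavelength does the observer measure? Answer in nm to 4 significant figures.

Relativistic Doppler: λ_obs = λ_src √((1+β)/(1−β))
= 771.2 × √(1.30360/0.696400) = 771.2 × 1.36818 = 1055 nm

λ_obs ≈ 1055 nm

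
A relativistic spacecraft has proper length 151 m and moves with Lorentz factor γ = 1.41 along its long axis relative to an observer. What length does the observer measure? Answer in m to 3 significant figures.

γ = 1.41 (given)
Length contraction: L = L₀/γ = 151/1.41 = 107 m

L ≈ 107 m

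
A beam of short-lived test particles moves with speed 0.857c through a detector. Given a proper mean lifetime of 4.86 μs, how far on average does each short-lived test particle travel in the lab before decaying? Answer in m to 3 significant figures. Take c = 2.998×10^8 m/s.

γ = 1/√(1 − 0.857²) = 1.9406
Dilated lifetime: Δt = γτ₀ = 1.9406 × 4.86 μs = 9.4311 μs
d = vΔt = 0.857c × 9.4311 μs = 2.5693×10^8 m/s × 9.4311×10^-6 s = 2420 m

d ≈ 2420 m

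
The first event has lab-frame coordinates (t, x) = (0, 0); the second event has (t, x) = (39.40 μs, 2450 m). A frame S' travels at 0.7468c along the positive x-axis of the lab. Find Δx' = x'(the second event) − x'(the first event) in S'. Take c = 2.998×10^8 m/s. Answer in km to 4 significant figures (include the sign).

Δx' ≈ -9.580 km

γ = 1/√(1 − 0.7468²) = 1.50365
Δx' = γ(Δx − vΔt) = 1.50365 × (2450 m − 0.7468×(2.998×10^8 m/s)×39.40×10^-6 s)
= 1.50365 × (-6371.29 m) = -9.580 km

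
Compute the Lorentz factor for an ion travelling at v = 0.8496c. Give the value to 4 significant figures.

γ = 1/√(1 − β²) = 1/√(1 − 0.8496²) = 1/√(0.278180) = 1.896

γ ≈ 1.896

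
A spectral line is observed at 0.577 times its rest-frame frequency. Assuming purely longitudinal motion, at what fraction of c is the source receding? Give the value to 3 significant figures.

β ≈ 0.500

f_obs/f_src = √((1−β)/(1+β)) = 0.577  ⇒  (1−β)/(1+β) = 0.33293
β = |1 − D²|/(1 + D²) = |1 − 0.33293|/(1 + 0.33293) = 0.500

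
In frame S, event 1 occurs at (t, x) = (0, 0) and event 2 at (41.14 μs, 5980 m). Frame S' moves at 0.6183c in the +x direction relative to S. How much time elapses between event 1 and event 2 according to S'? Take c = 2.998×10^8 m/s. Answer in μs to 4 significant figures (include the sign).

γ = 1/√(1 − 0.6183²) = 1.27236
Δt' = γ(Δt − vΔx/c²) = 1.27236 × (41.14 μs − 0.6183×5980 m / (2.998×10^8 m/s))
= 1.27236 × (28.8070 μs) = 36.65 μs

Δt' ≈ 36.65 μs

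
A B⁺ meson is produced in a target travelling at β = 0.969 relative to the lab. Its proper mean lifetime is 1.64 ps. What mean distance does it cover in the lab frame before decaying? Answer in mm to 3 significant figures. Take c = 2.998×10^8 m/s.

d ≈ 1.93 mm

γ = 1/√(1 − 0.969²) = 4.0476
Dilated lifetime: Δt = γτ₀ = 4.0476 × 1.64 ps = 6.6380 ps
d = vΔt = 0.969c × 6.6380 ps = 2.9051×10^8 m/s × 6.6380×10^-12 s = 1.93 mm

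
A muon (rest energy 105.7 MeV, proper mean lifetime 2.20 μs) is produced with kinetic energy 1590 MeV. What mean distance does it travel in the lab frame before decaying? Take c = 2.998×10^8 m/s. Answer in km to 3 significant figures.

d ≈ 10.6 km

γ = 1 + K/(m₀c²) = 1 + 1590/105.7 = 16.043
β = √(1 − 1/γ²) = 0.99806
Dilated lifetime: γτ₀ = 16.043 × 2.20 μs = 35.294 μs
d = βc·γτ₀ = 0.99806 × (2.998×10^8 m/s) × 3.5294×10^-5 s = 10.6 km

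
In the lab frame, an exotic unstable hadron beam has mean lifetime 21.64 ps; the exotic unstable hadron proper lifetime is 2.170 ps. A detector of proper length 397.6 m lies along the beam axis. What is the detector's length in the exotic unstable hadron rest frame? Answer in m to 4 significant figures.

L ≈ 39.87 m

Time dilation ⇒ γ = Δt/τ₀ = 21.64/2.170 = 9.97235
Length contraction: L = L₀/γ = 397.6/9.97235 = 39.87 m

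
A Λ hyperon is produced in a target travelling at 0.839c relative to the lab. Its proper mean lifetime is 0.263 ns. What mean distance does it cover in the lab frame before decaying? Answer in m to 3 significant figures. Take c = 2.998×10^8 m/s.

d ≈ 0.122 m

γ = 1/√(1 − 0.839²) = 1.8378
Dilated lifetime: Δt = γτ₀ = 1.8378 × 0.263 ns = 0.48334 ns
d = vΔt = 0.839c × 0.48334 ns = 2.5153×10^8 m/s × 4.8334×10^-10 s = 0.122 m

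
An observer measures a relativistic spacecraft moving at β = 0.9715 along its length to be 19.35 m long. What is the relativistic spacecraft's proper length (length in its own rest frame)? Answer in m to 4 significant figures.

L₀ ≈ 81.63 m

γ = 1/√(1 − 0.9715²) = 4.21871
L₀ = γL = 4.21871 × 19.35 = 81.63 m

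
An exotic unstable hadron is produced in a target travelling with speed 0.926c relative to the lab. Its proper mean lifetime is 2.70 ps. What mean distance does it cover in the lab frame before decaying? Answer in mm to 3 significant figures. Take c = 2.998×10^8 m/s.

d ≈ 1.99 mm

γ = 1/√(1 − 0.926²) = 2.6488
Dilated lifetime: Δt = γτ₀ = 2.6488 × 2.70 ps = 7.1519 ps
d = vΔt = 0.926c × 7.1519 ps = 2.7761×10^8 m/s × 7.1519×10^-12 s = 1.99 mm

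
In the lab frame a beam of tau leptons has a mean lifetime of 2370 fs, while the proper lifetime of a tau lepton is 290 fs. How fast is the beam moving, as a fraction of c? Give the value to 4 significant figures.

γ = Δt/τ₀ = 2370/290 = 8.17241
β = √(1 − 1/γ²) = √(1 − 1/8.17241²) = 0.9925

β ≈ 0.9925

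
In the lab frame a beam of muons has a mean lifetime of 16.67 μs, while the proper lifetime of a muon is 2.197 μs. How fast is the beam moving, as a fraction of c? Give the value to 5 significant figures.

γ = Δt/τ₀ = 16.67/2.197 = 7.587619
β = √(1 − 1/γ²) = √(1 − 1/7.587619²) = 0.99128

β ≈ 0.99128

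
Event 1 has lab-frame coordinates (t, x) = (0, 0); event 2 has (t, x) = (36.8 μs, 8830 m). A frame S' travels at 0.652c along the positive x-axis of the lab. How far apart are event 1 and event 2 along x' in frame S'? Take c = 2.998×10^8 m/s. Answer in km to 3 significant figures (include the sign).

Δx' ≈ 2.16 km

γ = 1/√(1 − 0.652²) = 1.3189
Δx' = γ(Δx − vΔt) = 1.3189 × (8830 m − 0.652×(2.998×10^8 m/s)×36.8×10^-6 s)
= 1.3189 × (1636.7 m) = 2.16 km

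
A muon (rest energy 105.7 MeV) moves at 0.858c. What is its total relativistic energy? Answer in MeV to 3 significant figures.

γ = 1/√(1 − 0.858²) = 1.9469
E = γm₀c² = 1.9469 × 105.7 MeV = 206 MeV

E ≈ 206 MeV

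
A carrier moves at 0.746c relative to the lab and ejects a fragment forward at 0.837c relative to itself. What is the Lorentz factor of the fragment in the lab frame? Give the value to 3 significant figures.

γ ≈ 4.46

u_lab = (0.837 + 0.746)/(1 + 0.837×0.746) = 1.583/1.62440 = 0.974512
γ = 1/√(1 − 0.974512²) = 4.46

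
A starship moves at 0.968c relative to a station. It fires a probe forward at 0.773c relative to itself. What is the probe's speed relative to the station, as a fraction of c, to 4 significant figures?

u ≈ 0.9958c

Relativistic velocity addition: u = (u' + v)/(1 + u'v/c²)
= (0.773 + 0.968)/(1 + 0.773×0.968) = 1.741/1.74826 = 0.9958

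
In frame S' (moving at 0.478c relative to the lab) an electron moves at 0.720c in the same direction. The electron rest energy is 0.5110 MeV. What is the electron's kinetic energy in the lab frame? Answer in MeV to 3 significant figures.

u_lab = (0.720 + 0.478)/(1 + 0.720×0.478) = 0.891263
γ = 1/√(1 − 0.891263²) = 2.2051
K = (γ − 1)m₀c² = (2.2051 − 1) × 0.5110 = 1.2051 × 0.5110 = 0.616 MeV

K ≈ 0.616 MeV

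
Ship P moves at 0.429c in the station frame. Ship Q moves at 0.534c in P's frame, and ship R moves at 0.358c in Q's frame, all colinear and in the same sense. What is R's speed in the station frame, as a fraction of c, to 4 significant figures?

u ≈ 0.8915c

Compose boost 2: (0.534 + 0.429)/(1 + 0.534×0.429) = 0.9630/1.22909 = 0.783509
Compose boost 3: (0.358 + 0.783509)/(1 + 0.358×0.783509) = 1.14151/1.28050 = 0.8915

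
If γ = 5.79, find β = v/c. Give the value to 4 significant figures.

β ≈ 0.9850

β = √(1 − 1/γ²) = √(1 − 1/5.79²) = √(0.970171) = 0.9850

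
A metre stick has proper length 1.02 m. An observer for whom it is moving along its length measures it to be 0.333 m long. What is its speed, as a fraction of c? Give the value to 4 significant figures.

β ≈ 0.9452

γ = L₀/L = 1.02/0.333 = 3.06306
β = √(1 − 1/γ²) = 0.9452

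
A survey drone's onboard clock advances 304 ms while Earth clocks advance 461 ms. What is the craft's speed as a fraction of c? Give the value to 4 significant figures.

β ≈ 0.7518

γ = Δt/τ₀ = 461/304 = 1.51645
β = √(1 − 1/γ²) = √(1 − 1/1.51645²) = 0.7518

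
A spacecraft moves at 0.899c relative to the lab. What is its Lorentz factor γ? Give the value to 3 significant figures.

γ ≈ 2.28

γ = 1/√(1 − β²) = 1/√(1 − 0.899²) = 1/√(0.19180) = 2.28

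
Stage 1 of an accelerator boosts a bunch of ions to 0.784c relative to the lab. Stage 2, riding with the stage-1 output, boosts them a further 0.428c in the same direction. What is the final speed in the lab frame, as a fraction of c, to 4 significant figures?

Compose boost 2: (0.428 + 0.784)/(1 + 0.428×0.784) = 1.212/1.33555 = 0.9075

u ≈ 0.9075c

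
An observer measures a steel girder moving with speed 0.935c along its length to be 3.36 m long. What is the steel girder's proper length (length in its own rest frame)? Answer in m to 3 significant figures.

γ = 1/√(1 − 0.935²) = 2.8197
L₀ = γL = 2.8197 × 3.36 = 9.47 m

L₀ ≈ 9.47 m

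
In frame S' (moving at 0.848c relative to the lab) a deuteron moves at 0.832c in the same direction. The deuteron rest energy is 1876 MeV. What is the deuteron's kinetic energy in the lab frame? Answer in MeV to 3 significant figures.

K ≈ 9010 MeV

u_lab = (0.832 + 0.848)/(1 + 0.832×0.848) = 0.985028
γ = 1/√(1 − 0.985028²) = 5.8006
K = (γ − 1)m₀c² = (5.8006 − 1) × 1876 = 4.8006 × 1876 = 9010 MeV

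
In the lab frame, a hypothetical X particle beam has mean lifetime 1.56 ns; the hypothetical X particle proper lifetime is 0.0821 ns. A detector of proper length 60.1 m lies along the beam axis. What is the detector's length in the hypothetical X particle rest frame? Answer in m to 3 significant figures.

Time dilation ⇒ γ = Δt/τ₀ = 1.56/0.0821 = 19.001
Length contraction: L = L₀/γ = 60.1/19.001 = 3.16 m

L ≈ 3.16 m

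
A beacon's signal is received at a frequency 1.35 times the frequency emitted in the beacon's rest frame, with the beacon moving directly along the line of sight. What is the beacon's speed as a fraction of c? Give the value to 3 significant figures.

β ≈ 0.291

f_obs/f_src = √((1+β)/(1−β)) = 1.35  ⇒  (1+β)/(1−β) = 1.8225
β = |1 − D²|/(1 + D²) = |1 − 1.8225|/(1 + 1.8225) = 0.291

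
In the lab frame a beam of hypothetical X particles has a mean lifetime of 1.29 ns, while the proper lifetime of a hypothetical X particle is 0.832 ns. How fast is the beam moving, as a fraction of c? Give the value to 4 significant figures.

γ = Δt/τ₀ = 1.29/0.832 = 1.55048
β = √(1 − 1/γ²) = √(1 − 1/1.55048²) = 0.7642

β ≈ 0.7642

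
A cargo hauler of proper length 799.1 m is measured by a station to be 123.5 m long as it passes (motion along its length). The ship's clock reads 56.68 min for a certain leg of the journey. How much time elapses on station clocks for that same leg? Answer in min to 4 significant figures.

Δt ≈ 366.7 min

Length contraction ⇒ γ = L₀/L = 799.1/123.5 = 6.47045
Time dilation: Δt = γτ₀ = 6.47045 × 56.68 min = 366.7 min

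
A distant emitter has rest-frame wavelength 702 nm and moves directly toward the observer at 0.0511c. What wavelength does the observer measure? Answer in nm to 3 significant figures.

Relativistic Doppler: λ_obs = λ_src √((1−β)/(1+β))
= 702 × √(0.94890/1.0511) = 702 × 0.95014 = 667 nm

λ_obs ≈ 667 nm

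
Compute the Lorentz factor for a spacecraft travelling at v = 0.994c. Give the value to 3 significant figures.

γ = 1/√(1 − β²) = 1/√(1 − 0.994²) = 1/√(0.011964) = 9.14

γ ≈ 9.14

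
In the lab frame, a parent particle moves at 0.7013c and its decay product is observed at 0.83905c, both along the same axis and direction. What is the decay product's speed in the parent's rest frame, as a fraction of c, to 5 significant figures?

Inverse velocity addition: u' = (u − v)/(1 − uv/c²)
= (0.83905 − 0.7013)/(1 − 0.83905×0.7013) = 0.13775/0.4115742 = 0.33469

u' ≈ 0.33469c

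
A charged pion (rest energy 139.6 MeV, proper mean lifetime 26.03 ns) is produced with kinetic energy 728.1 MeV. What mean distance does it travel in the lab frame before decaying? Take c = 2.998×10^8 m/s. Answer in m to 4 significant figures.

γ = 1 + K/(m₀c²) = 1 + 728.1/139.6 = 6.21562
β = √(1 − 1/γ²) = 0.986973
Dilated lifetime: γτ₀ = 6.21562 × 26.03 ns = 161.792 ns
d = βc·γτ₀ = 0.986973 × (2.998×10^8 m/s) × 1.61792×10^-7 s = 47.87 m

d ≈ 47.87 m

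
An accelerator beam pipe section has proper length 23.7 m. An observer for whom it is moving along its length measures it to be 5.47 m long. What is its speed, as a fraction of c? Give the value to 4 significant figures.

β ≈ 0.9730

γ = L₀/L = 23.7/5.47 = 4.33272
β = √(1 − 1/γ²) = 0.9730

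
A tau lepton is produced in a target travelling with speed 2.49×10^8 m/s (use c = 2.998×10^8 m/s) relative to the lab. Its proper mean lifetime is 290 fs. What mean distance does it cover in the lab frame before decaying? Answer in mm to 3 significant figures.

β = v/c = 2.49×10^8 / 2.998×10^8 = 0.83055
γ = 1/√(1 − 0.83055²) = 1.7955
Dilated lifetime: Δt = γτ₀ = 1.7955 × 290 fs = 520.70 fs
d = vΔt = 0.83055c × 520.70 fs = 2.4900×10^8 m/s × 5.2070×10^-13 s = 0.130 mm

d ≈ 0.130 mm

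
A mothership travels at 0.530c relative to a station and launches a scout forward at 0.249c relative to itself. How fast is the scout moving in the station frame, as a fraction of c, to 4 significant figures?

u ≈ 0.6882c

Compose boost 2: (0.249 + 0.530)/(1 + 0.249×0.530) = 0.7790/1.13197 = 0.6882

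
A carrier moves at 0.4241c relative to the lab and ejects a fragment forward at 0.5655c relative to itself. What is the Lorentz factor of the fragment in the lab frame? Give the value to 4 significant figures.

γ ≈ 1.660

u_lab = (0.5655 + 0.4241)/(1 + 0.5655×0.4241) = 0.98960/1.239829 = 0.7981749
γ = 1/√(1 − 0.7981749²) = 1.660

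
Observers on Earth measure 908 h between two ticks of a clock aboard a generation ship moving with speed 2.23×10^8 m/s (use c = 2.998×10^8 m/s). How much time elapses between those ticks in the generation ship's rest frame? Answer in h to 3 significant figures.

τ₀ ≈ 607 h

β = v/c = 2.23×10^8 / 2.998×10^8 = 0.74383
γ = 1/√(1 − 0.74383²) = 1.4962
Proper time: τ₀ = Δt/γ = 908/1.4962 = 607 h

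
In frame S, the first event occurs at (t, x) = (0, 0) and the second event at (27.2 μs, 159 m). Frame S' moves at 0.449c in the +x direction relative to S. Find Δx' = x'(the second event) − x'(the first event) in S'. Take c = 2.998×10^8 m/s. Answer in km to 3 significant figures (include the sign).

γ = 1/√(1 − 0.449²) = 1.1192
Δx' = γ(Δx − vΔt) = 1.1192 × (159 m − 0.449×(2.998×10^8 m/s)×27.2×10^-6 s)
= 1.1192 × (-3502.4 m) = -3.92 km

Δx' ≈ -3.92 km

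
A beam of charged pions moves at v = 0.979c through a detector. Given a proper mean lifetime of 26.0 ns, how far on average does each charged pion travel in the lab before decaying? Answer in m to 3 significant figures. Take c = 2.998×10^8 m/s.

d ≈ 37.4 m

γ = 1/√(1 − 0.979²) = 4.9053
Dilated lifetime: Δt = γτ₀ = 4.9053 × 26.0 ns = 127.54 ns
d = vΔt = 0.979c × 127.54 ns = 2.9350×10^8 m/s × 1.2754×10^-7 s = 37.4 m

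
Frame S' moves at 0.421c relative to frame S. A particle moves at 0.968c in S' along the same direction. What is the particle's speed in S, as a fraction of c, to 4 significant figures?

Relativistic velocity addition: u = (u' + v)/(1 + u'v/c²)
= (0.968 + 0.421)/(1 + 0.968×0.421) = 1.389/1.40753 = 0.9868

u ≈ 0.9868c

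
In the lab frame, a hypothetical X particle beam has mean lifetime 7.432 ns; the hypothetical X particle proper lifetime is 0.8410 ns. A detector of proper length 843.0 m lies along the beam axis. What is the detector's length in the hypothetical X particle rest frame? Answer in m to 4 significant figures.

L ≈ 95.39 m

Time dilation ⇒ γ = Δt/τ₀ = 7.432/0.8410 = 8.83710
Length contraction: L = L₀/γ = 843.0/8.83710 = 95.39 m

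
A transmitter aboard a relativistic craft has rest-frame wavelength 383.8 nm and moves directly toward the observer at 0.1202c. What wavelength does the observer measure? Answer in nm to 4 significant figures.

λ_obs ≈ 340.1 nm

Relativistic Doppler: λ_obs = λ_src √((1−β)/(1+β))
= 383.8 × √(0.879800/1.12020) = 383.8 × 0.886225 = 340.1 nm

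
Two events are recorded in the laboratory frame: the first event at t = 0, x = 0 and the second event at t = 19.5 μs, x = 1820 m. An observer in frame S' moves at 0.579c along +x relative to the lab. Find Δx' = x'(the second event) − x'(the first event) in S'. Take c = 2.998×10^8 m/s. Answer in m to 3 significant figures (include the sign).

γ = 1/√(1 − 0.579²) = 1.2265
Δx' = γ(Δx − vΔt) = 1.2265 × (1820 m − 0.579×(2.998×10^8 m/s)×19.5×10^-6 s)
= 1.2265 × (-1564.9 m) = -1920 m

Δx' ≈ -1920 m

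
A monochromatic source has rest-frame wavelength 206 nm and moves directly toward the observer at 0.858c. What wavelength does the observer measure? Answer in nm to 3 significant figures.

λ_obs ≈ 56.9 nm

Relativistic Doppler: λ_obs = λ_src √((1−β)/(1+β))
= 206 × √(0.14200/1.8580) = 206 × 0.27645 = 56.9 nm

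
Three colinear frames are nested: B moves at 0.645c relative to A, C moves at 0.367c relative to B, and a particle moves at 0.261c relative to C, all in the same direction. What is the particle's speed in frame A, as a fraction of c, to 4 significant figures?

Compose boost 2: (0.367 + 0.645)/(1 + 0.367×0.645) = 1.012/1.23672 = 0.818297
Compose boost 3: (0.261 + 0.818297)/(1 + 0.261×0.818297) = 1.07930/1.21358 = 0.8894

u ≈ 0.8894c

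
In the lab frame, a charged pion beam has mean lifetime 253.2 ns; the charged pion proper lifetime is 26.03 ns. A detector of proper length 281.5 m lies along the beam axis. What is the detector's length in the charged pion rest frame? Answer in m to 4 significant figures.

L ≈ 28.94 m

Time dilation ⇒ γ = Δt/τ₀ = 253.2/26.03 = 9.72724
Length contraction: L = L₀/γ = 281.5/9.72724 = 28.94 m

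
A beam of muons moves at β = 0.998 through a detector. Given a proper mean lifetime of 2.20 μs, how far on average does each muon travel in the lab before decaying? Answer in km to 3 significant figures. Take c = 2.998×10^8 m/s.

γ = 1/√(1 − 0.998²) = 15.819
Dilated lifetime: Δt = γτ₀ = 15.819 × 2.20 μs = 34.802 μs
d = vΔt = 0.998c × 34.802 μs = 2.9920×10^8 m/s × 3.4802×10^-5 s = 10.4 km

d ≈ 10.4 km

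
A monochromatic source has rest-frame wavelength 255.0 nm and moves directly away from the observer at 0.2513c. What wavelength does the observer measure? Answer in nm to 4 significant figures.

λ_obs ≈ 329.7 nm

Relativistic Doppler: λ_obs = λ_src √((1+β)/(1−β))
= 255.0 × √(1.25130/0.748700) = 255.0 × 1.29279 = 329.7 nm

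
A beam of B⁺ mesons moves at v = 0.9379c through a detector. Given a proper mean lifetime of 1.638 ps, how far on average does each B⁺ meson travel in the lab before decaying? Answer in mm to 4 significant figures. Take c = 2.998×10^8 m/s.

d ≈ 1.328 mm

γ = 1/√(1 − 0.9379²) = 2.88263
Dilated lifetime: Δt = γτ₀ = 2.88263 × 1.638 ps = 4.72174 ps
d = vΔt = 0.9379c × 4.72174 ps = 2.81182×10^8 m/s × 4.72174×10^-12 s = 1.328 mm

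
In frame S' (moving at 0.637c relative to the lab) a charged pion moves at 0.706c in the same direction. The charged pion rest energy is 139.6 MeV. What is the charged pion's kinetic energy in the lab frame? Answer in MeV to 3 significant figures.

K ≈ 231 MeV

u_lab = (0.706 + 0.637)/(1 + 0.706×0.637) = 0.926385
γ = 1/√(1 − 0.926385²) = 2.6555
K = (γ − 1)m₀c² = (2.6555 − 1) × 139.6 = 1.6555 × 139.6 = 231 MeV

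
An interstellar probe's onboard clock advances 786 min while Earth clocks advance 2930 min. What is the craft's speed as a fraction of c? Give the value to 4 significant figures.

β ≈ 0.9633

γ = Δt/τ₀ = 2930/786 = 3.72774
β = √(1 − 1/γ²) = √(1 − 1/3.72774²) = 0.9633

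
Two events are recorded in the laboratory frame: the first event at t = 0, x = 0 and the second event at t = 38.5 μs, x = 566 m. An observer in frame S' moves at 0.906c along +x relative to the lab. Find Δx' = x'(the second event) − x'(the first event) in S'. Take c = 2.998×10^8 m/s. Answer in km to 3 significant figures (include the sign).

γ = 1/√(1 − 0.906²) = 2.3625
Δx' = γ(Δx − vΔt) = 2.3625 × (566 m − 0.906×(2.998×10^8 m/s)×38.5×10^-6 s)
= 2.3625 × (-9891.3 m) = -23.4 km

Δx' ≈ -23.4 km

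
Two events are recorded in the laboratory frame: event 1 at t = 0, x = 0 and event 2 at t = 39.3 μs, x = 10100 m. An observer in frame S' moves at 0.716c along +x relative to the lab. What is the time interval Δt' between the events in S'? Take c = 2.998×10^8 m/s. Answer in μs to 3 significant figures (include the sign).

γ = 1/√(1 − 0.716²) = 1.4325
Δt' = γ(Δt − vΔx/c²) = 1.4325 × (39.3 μs − 0.716×10100 m / (2.998×10^8 m/s))
= 1.4325 × (15.179 μs) = 21.7 μs

Δt' ≈ 21.7 μs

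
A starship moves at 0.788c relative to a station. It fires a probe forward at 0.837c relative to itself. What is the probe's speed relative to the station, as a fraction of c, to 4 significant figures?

Relativistic velocity addition: u = (u' + v)/(1 + u'v/c²)
= (0.837 + 0.788)/(1 + 0.837×0.788) = 1.625/1.65956 = 0.9792

u ≈ 0.9792c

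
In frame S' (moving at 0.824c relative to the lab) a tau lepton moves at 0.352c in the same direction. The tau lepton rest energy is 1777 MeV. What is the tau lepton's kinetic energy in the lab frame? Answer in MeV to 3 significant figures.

K ≈ 2550 MeV

u_lab = (0.352 + 0.824)/(1 + 0.352×0.824) = 0.911594
γ = 1/√(1 − 0.911594²) = 2.4325
K = (γ − 1)m₀c² = (2.4325 − 1) × 1777 = 1.4325 × 1777 = 2550 MeV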